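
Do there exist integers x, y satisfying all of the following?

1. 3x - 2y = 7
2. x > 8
Yes

Take x = 9, y = 10. Substituting into each constraint:
  (1) 3(9) - 2(10) = 7 ✓
  (2) 9 > 8 ✓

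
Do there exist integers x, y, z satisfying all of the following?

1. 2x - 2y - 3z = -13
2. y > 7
Yes

Take x = 3, y = 8, z = 1. Substituting into each constraint:
  (1) 2(3) - 2(8) - 3(1) = -13 ✓
  (2) 8 > 7 ✓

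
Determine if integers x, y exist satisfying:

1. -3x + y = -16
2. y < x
Yes

Take x = 7, y = 5. Substituting into each constraint:
  (1) -3(7) + 5 = -16 ✓
  (2) 5 < 7 ✓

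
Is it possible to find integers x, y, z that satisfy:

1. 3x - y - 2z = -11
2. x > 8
Yes

Take x = 9, y = 0, z = 19. Substituting into each constraint:
  (1) 3(9) + 0 - 2(19) = -11 ✓
  (2) 9 > 8 ✓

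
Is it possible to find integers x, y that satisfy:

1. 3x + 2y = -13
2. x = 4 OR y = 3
No

The full constraint system is jointly infeasible over the integers. Each constraint and what it forces:

  - 3x + 2y = -13: is a linear equation tying the variables together
  - x = 4 OR y = 3: forces a choice: either x = 4 or y = 3

Split on the disjunction (x = 4 OR y = 3):
  • If x = 4: with x = 4, every remaining term of the linear equation is divisible by 2, so the left side is ≡ 0 (mod 2); but the right side -25 ≡ 1 (mod 2). No integers can satisfy it.
  • If y = 3: with y = 3, every remaining term of the linear equation is divisible by 3, so the left side is ≡ 0 (mod 3); but the right side -19 ≡ 2 (mod 3). No integers can satisfy it.
Both branches are infeasible, so the system has no integer solution.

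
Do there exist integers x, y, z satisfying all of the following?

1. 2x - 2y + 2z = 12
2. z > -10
Yes

Take x = 0, y = 0, z = 6. Substituting into each constraint:
  (1) 2(0) - 2(0) + 2(6) = 12 ✓
  (2) 6 > -10 ✓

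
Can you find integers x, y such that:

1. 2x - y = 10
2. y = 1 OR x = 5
Yes

Take x = 5, y = 0. Substituting into each constraint:
  (1) 2(5) + 0 = 10 ✓
  (2) x = 5, target 5 ✓ (second branch holds)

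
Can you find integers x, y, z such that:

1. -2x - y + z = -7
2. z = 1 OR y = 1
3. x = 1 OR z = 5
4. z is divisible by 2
Yes

Take x = 1, y = 1, z = -4. Substituting into each constraint:
  (1) -2(1) + (-1) + (-4) = -7 ✓
  (2) y = 1, target 1 ✓ (second branch holds)
  (3) x = 1, target 1 ✓ (first branch holds)
  (4) -4 = 2 × -2, remainder 0 ✓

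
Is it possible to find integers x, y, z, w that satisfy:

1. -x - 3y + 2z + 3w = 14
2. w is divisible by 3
Yes

Take x = -14, y = 0, z = 0, w = 0. Substituting into each constraint:
  (1) 14 - 3(0) + 2(0) + 3(0) = 14 ✓
  (2) 0 = 3 × 0, remainder 0 ✓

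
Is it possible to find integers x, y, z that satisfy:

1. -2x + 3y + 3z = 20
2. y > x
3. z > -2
Yes

Take x = -1, y = 0, z = 6. Substituting into each constraint:
  (1) -2(-1) + 3(0) + 3(6) = 20 ✓
  (2) 0 > -1 ✓
  (3) 6 > -2 ✓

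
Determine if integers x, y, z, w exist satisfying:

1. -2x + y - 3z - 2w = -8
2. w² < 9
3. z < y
Yes

Take x = 7, y = 0, z = -2, w = 0. Substituting into each constraint:
  (1) -2(7) + 0 - 3(-2) - 2(0) = -8 ✓
  (2) w² = (0)² = 0, and 0 < 9 ✓
  (3) -2 < 0 ✓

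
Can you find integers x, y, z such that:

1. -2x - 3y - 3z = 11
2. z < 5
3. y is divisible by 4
Yes

Take x = -7, y = 0, z = 1. Substituting into each constraint:
  (1) -2(-7) - 3(0) - 3(1) = 11 ✓
  (2) 1 < 5 ✓
  (3) 0 = 4 × 0, remainder 0 ✓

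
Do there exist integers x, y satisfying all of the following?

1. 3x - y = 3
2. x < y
Yes

Take x = 2, y = 3. Substituting into each constraint:
  (1) 3(2) + (-3) = 3 ✓
  (2) 2 < 3 ✓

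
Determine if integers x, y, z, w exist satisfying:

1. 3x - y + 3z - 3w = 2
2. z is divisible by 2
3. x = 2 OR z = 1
Yes

Take x = 2, y = 4, z = 0, w = 0. Substituting into each constraint:
  (1) 3(2) + (-4) + 3(0) - 3(0) = 2 ✓
  (2) 0 = 2 × 0, remainder 0 ✓
  (3) x = 2, target 2 ✓ (first branch holds)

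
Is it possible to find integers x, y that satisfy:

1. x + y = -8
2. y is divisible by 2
Yes

Take x = -8, y = 0. Substituting into each constraint:
  (1) (-8) + 0 = -8 ✓
  (2) 0 = 2 × 0, remainder 0 ✓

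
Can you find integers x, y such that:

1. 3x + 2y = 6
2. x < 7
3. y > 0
Yes

Take x = 0, y = 3. Substituting into each constraint:
  (1) 3(0) + 2(3) = 6 ✓
  (2) 0 < 7 ✓
  (3) 3 > 0 ✓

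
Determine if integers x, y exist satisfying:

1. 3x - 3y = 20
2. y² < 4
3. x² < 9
No

Even the single constraint (3x - 3y = 20) is infeasible over the integers.

  - 3x - 3y = 20: every term on the left is divisible by 3, so the LHS ≡ 0 (mod 3), but the RHS 20 is not — no integer solution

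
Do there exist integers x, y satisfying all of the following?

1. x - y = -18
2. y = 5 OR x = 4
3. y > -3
Yes

Take x = -13, y = 5. Substituting into each constraint:
  (1) (-13) + (-5) = -18 ✓
  (2) y = 5, target 5 ✓ (first branch holds)
  (3) 5 > -3 ✓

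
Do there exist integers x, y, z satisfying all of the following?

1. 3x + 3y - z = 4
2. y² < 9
Yes

Take x = 2, y = 0, z = 2. Substituting into each constraint:
  (1) 3(2) + 3(0) + (-2) = 4 ✓
  (2) y² = (0)² = 0, and 0 < 9 ✓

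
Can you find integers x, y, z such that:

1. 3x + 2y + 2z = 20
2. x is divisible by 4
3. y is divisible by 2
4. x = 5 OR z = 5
No

The full constraint system is jointly infeasible over the integers. Each constraint and what it forces:

  - 3x + 2y + 2z = 20: is a linear equation tying the variables together
  - x is divisible by 4: restricts x to multiples of 4
  - y is divisible by 2: restricts y to multiples of 2
  - x = 5 OR z = 5: forces a choice: either x = 5 or z = 5

Split on the disjunction (x = 5 OR z = 5):
  • If x = 5: this contradicts the divisibility constraint — 5 is not a multiple of 4.
  • If z = 5: with z = 5, writing x = 4x' and writing y = 2y', every remaining term of the linear equation is divisible by 4, so the left side is ≡ 0 (mod 4); but the right side 10 ≡ 2 (mod 4). No integers can satisfy it.
Both branches are infeasible, so the system has no integer solution.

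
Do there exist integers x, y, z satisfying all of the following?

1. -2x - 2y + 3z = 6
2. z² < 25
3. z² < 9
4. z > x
Yes

Take x = 1, y = -1, z = 2. Substituting into each constraint:
  (1) -2(1) - 2(-1) + 3(2) = 6 ✓
  (2) z² = (2)² = 4, and 4 < 25 ✓
  (3) z² = (2)² = 4, and 4 < 9 ✓
  (4) 2 > 1 ✓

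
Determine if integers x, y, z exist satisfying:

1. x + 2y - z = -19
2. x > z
Yes

Take x = 1, y = -10, z = 0. Substituting into each constraint:
  (1) 1 + 2(-10) + 0 = -19 ✓
  (2) 1 > 0 ✓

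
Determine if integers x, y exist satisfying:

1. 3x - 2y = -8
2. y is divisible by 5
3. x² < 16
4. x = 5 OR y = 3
No

A contradictory subset is {3x - 2y = -8, x² < 16, x = 5 OR y = 3}. No integer assignment can satisfy these jointly:

  - 3x - 2y = -8: is a linear equation tying the variables together
  - x² < 16: restricts x to |x| ≤ 3
  - x = 5 OR y = 3: forces a choice: either x = 5 or y = 3

Split on the disjunction (x = 5 OR y = 3):
  • If x = 5: this contradicts x² < 16, which requires |x| ≤ 3.
  • If y = 3: with y = 3, every remaining term of the linear equation is divisible by 3, so the left side is ≡ 0 (mod 3); but the right side -2 ≡ 1 (mod 3). No integers can satisfy it.
Both branches are infeasible, so the system has no integer solution.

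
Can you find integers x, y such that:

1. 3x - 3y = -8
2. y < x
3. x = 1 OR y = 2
No

Even the single constraint (3x - 3y = -8) is infeasible over the integers.

  - 3x - 3y = -8: every term on the left is divisible by 3, so the LHS ≡ 0 (mod 3), but the RHS -8 is not — no integer solution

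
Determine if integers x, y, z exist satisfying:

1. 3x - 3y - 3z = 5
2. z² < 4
No

Even the single constraint (3x - 3y - 3z = 5) is infeasible over the integers.

  - 3x - 3y - 3z = 5: every term on the left is divisible by 3, so the LHS ≡ 0 (mod 3), but the RHS 5 is not — no integer solution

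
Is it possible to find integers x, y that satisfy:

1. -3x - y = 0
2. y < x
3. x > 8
Yes

Take x = 9, y = -27. Substituting into each constraint:
  (1) -3(9) + 27 = 0 ✓
  (2) -27 < 9 ✓
  (3) 9 > 8 ✓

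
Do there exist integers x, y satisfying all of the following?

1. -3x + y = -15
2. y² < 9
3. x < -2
No

The full constraint system is jointly infeasible over the integers. Each constraint and what it forces:

  - -3x + y = -15: is a linear equation tying the variables together
  - y² < 9: restricts y to |y| ≤ 2
  - x < -2: bounds one variable relative to a constant

Range argument: with x ∈ [−∞, -3], y ∈ [-2, 2], the left side of the equation is at least 7, but the right side is -15 < 7. No integer solution exists.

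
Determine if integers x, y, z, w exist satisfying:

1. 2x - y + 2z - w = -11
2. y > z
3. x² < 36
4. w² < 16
Yes

Take x = -5, y = 1, z = 0, w = 0. Substituting into each constraint:
  (1) 2(-5) + (-1) + 2(0) + 0 = -11 ✓
  (2) 1 > 0 ✓
  (3) x² = (-5)² = 25, and 25 < 36 ✓
  (4) w² = (0)² = 0, and 0 < 16 ✓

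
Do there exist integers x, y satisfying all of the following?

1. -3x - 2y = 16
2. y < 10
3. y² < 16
Yes

Take x = -4, y = -2. Substituting into each constraint:
  (1) -3(-4) - 2(-2) = 16 ✓
  (2) -2 < 10 ✓
  (3) y² = (-2)² = 4, and 4 < 16 ✓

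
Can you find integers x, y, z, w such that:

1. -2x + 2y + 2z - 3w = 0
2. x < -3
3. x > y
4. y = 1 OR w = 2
Yes

Take x = -4, y = -5, z = 4, w = 2. Substituting into each constraint:
  (1) -2(-4) + 2(-5) + 2(4) - 3(2) = 0 ✓
  (2) -4 < -3 ✓
  (3) -4 > -5 ✓
  (4) w = 2, target 2 ✓ (second branch holds)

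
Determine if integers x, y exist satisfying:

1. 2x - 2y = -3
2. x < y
No

Even the single constraint (2x - 2y = -3) is infeasible over the integers.

  - 2x - 2y = -3: every term on the left is divisible by 2, so the LHS ≡ 0 (mod 2), but the RHS -3 is not — no integer solution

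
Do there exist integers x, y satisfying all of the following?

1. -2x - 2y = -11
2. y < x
No

Even the single constraint (-2x - 2y = -11) is infeasible over the integers.

  - -2x - 2y = -11: every term on the left is divisible by 2, so the LHS ≡ 0 (mod 2), but the RHS -11 is not — no integer solution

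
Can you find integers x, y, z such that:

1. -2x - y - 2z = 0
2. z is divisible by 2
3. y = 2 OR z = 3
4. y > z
Yes

Take x = -1, y = 2, z = 0. Substituting into each constraint:
  (1) -2(-1) + (-2) - 2(0) = 0 ✓
  (2) 0 = 2 × 0, remainder 0 ✓
  (3) y = 2, target 2 ✓ (first branch holds)
  (4) 2 > 0 ✓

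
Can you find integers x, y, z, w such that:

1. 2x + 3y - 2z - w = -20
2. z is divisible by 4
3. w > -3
Yes

Take x = 2, y = -8, z = 0, w = 0. Substituting into each constraint:
  (1) 2(2) + 3(-8) - 2(0) + 0 = -20 ✓
  (2) 0 = 4 × 0, remainder 0 ✓
  (3) 0 > -3 ✓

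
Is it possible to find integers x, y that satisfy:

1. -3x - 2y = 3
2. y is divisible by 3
Yes

Take x = -1, y = 0. Substituting into each constraint:
  (1) -3(-1) - 2(0) = 3 ✓
  (2) 0 = 3 × 0, remainder 0 ✓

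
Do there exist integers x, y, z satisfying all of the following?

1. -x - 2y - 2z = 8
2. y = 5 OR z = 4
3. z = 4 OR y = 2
Yes

Take x = -22, y = 3, z = 4. Substituting into each constraint:
  (1) 22 - 2(3) - 2(4) = 8 ✓
  (2) z = 4, target 4 ✓ (second branch holds)
  (3) z = 4, target 4 ✓ (first branch holds)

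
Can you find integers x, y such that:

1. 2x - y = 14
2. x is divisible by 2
Yes

Take x = 0, y = -14. Substituting into each constraint:
  (1) 2(0) + 14 = 14 ✓
  (2) 0 = 2 × 0, remainder 0 ✓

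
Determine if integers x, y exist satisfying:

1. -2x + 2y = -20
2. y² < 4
Yes

Take x = 10, y = 0. Substituting into each constraint:
  (1) -2(10) + 2(0) = -20 ✓
  (2) y² = (0)² = 0, and 0 < 4 ✓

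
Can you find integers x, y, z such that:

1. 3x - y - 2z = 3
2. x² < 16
Yes

Take x = 1, y = 0, z = 0. Substituting into each constraint:
  (1) 3(1) + 0 - 2(0) = 3 ✓
  (2) x² = (1)² = 1, and 1 < 16 ✓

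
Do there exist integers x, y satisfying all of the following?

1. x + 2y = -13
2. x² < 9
Yes

Take x = -1, y = -6. Substituting into each constraint:
  (1) (-1) + 2(-6) = -13 ✓
  (2) x² = (-1)² = 1, and 1 < 9 ✓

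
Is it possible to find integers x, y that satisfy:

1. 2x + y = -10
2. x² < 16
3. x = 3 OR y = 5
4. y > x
No

A contradictory subset is {2x + y = -10, x = 3 OR y = 5, y > x}. No integer assignment can satisfy these jointly:

  - 2x + y = -10: is a linear equation tying the variables together
  - x = 3 OR y = 5: forces a choice: either x = 3 or y = 5
  - y > x: bounds one variable relative to another variable

Split on the disjunction (x = 3 OR y = 5):
  • If x = 3: the equation forces y = -16, giving (x, y) = (3, -16), which violates y > x.
  • If y = 5: with y = 5, every remaining term of the linear equation is divisible by 2, so the left side is ≡ 0 (mod 2); but the right side -15 ≡ 1 (mod 2). No integers can satisfy it.
Both branches are infeasible, so the system has no integer solution.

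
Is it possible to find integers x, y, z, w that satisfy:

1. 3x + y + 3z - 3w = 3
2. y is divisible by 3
Yes

Take x = 0, y = 0, z = 0, w = -1. Substituting into each constraint:
  (1) 3(0) + 0 + 3(0) - 3(-1) = 3 ✓
  (2) 0 = 3 × 0, remainder 0 ✓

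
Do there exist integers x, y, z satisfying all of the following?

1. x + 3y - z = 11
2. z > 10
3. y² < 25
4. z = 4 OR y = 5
No

A contradictory subset is {z > 10, y² < 25, z = 4 OR y = 5}. No integer assignment can satisfy these jointly:

  - z > 10: bounds one variable relative to a constant
  - y² < 25: restricts y to |y| ≤ 4
  - z = 4 OR y = 5: forces a choice: either z = 4 or y = 5

Split on the disjunction (z = 4 OR y = 5):
  • If z = 4: this contradicts the bound z ≥ 11.
  • If y = 5: this contradicts y² < 25, which requires |y| ≤ 4.
Both branches are infeasible, so the system has no integer solution.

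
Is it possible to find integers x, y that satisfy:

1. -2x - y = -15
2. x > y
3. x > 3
Yes

Take x = 7, y = 1. Substituting into each constraint:
  (1) -2(7) + (-1) = -15 ✓
  (2) 7 > 1 ✓
  (3) 7 > 3 ✓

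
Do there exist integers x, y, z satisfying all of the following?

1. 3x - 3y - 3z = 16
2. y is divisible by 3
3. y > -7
No

Even the single constraint (3x - 3y - 3z = 16) is infeasible over the integers.

  - 3x - 3y - 3z = 16: every term on the left is divisible by 3, so the LHS ≡ 0 (mod 3), but the RHS 16 is not — no integer solution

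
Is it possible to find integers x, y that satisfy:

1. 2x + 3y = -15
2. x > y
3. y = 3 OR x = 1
No

The full constraint system is jointly infeasible over the integers. Each constraint and what it forces:

  - 2x + 3y = -15: is a linear equation tying the variables together
  - x > y: bounds one variable relative to another variable
  - y = 3 OR x = 1: forces a choice: either y = 3 or x = 1

Split on the disjunction (y = 3 OR x = 1):
  • If y = 3: the equation forces x = -12, giving (y, x) = (3, -12), which violates x > y.
  • If x = 1: with x = 1, every remaining term of the linear equation is divisible by 3, so the left side is ≡ 0 (mod 3); but the right side -17 ≡ 1 (mod 3). No integers can satisfy it.
Both branches are infeasible, so the system has no integer solution.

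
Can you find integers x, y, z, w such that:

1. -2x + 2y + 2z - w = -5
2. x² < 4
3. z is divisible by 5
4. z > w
Yes

Take x = 1, y = -2, z = 0, w = -1. Substituting into each constraint:
  (1) -2(1) + 2(-2) + 2(0) + 1 = -5 ✓
  (2) x² = (1)² = 1, and 1 < 4 ✓
  (3) 0 = 5 × 0, remainder 0 ✓
  (4) 0 > -1 ✓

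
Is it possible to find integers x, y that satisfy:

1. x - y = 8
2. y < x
Yes

Take x = 0, y = -8. Substituting into each constraint:
  (1) 0 + 8 = 8 ✓
  (2) -8 < 0 ✓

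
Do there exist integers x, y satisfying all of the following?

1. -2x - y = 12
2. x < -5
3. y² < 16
Yes

Take x = -6, y = 0. Substituting into each constraint:
  (1) -2(-6) + 0 = 12 ✓
  (2) -6 < -5 ✓
  (3) y² = (0)² = 0, and 0 < 16 ✓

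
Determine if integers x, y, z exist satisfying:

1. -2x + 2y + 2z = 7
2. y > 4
No

Even the single constraint (-2x + 2y + 2z = 7) is infeasible over the integers.

  - -2x + 2y + 2z = 7: every term on the left is divisible by 2, so the LHS ≡ 0 (mod 2), but the RHS 7 is not — no integer solution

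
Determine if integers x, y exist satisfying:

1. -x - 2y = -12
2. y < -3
Yes

Take x = 20, y = -4. Substituting into each constraint:
  (1) (-20) - 2(-4) = -12 ✓
  (2) -4 < -3 ✓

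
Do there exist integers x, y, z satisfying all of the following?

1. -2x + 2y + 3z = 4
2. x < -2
Yes

Take x = -3, y = 2, z = -2. Substituting into each constraint:
  (1) -2(-3) + 2(2) + 3(-2) = 4 ✓
  (2) -3 < -2 ✓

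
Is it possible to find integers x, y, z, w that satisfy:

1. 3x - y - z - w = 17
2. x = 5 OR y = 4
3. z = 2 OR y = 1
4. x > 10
Yes

Take x = 11, y = 4, z = 2, w = 10. Substituting into each constraint:
  (1) 3(11) + (-4) + (-2) + (-10) = 17 ✓
  (2) y = 4, target 4 ✓ (second branch holds)
  (3) z = 2, target 2 ✓ (first branch holds)
  (4) 11 > 10 ✓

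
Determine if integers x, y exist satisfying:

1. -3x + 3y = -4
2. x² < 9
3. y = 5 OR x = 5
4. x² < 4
No

Even the single constraint (-3x + 3y = -4) is infeasible over the integers.

  - -3x + 3y = -4: every term on the left is divisible by 3, so the LHS ≡ 0 (mod 3), but the RHS -4 is not — no integer solution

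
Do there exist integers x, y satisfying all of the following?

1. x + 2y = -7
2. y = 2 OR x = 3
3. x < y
Yes

Take x = -11, y = 2. Substituting into each constraint:
  (1) (-11) + 2(2) = -7 ✓
  (2) y = 2, target 2 ✓ (first branch holds)
  (3) -11 < 2 ✓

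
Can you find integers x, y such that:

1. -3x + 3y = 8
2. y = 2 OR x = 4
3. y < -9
No

Even the single constraint (-3x + 3y = 8) is infeasible over the integers.

  - -3x + 3y = 8: every term on the left is divisible by 3, so the LHS ≡ 0 (mod 3), but the RHS 8 is not — no integer solution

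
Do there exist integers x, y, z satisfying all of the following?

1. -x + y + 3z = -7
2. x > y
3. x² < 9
Yes

Take x = 1, y = 0, z = -2. Substituting into each constraint:
  (1) (-1) + 0 + 3(-2) = -7 ✓
  (2) 1 > 0 ✓
  (3) x² = (1)² = 1, and 1 < 9 ✓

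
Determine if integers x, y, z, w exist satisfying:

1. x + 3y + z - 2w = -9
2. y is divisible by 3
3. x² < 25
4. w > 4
Yes

Take x = 0, y = 0, z = 1, w = 5. Substituting into each constraint:
  (1) 0 + 3(0) + 1 - 2(5) = -9 ✓
  (2) 0 = 3 × 0, remainder 0 ✓
  (3) x² = (0)² = 0, and 0 < 25 ✓
  (4) 5 > 4 ✓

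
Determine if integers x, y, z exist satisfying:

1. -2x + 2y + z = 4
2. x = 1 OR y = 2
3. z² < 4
Yes

Take x = 1, y = 3, z = 0. Substituting into each constraint:
  (1) -2(1) + 2(3) + 0 = 4 ✓
  (2) x = 1, target 1 ✓ (first branch holds)
  (3) z² = (0)² = 0, and 0 < 4 ✓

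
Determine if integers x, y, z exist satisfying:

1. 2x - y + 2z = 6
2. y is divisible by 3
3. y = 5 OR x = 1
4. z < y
Yes

Take x = 1, y = 6, z = 5. Substituting into each constraint:
  (1) 2(1) + (-6) + 2(5) = 6 ✓
  (2) 6 = 3 × 2, remainder 0 ✓
  (3) x = 1, target 1 ✓ (second branch holds)
  (4) 5 < 6 ✓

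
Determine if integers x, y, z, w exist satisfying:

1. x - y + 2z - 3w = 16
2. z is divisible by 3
Yes

Take x = 0, y = -16, z = 0, w = 0. Substituting into each constraint:
  (1) 0 + 16 + 2(0) - 3(0) = 16 ✓
  (2) 0 = 3 × 0, remainder 0 ✓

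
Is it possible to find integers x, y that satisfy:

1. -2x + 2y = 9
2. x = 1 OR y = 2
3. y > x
No

Even the single constraint (-2x + 2y = 9) is infeasible over the integers.

  - -2x + 2y = 9: every term on the left is divisible by 2, so the LHS ≡ 0 (mod 2), but the RHS 9 is not — no integer solution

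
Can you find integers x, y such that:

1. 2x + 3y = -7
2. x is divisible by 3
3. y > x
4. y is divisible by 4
No

A contradictory subset is {2x + 3y = -7, y is divisible by 4}. No integer assignment can satisfy these jointly:

  - 2x + 3y = -7: is a linear equation tying the variables together
  - y is divisible by 4: restricts y to multiples of 4

Modular obstruction: writing y = 4y', every remaining term of the linear equation is divisible by 2, so the left side is ≡ 0 (mod 2); but the right side -7 ≡ 1 (mod 2). No integers can satisfy it.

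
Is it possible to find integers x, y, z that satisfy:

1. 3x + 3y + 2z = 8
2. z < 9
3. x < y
Yes

Take x = -2, y = 0, z = 7. Substituting into each constraint:
  (1) 3(-2) + 3(0) + 2(7) = 8 ✓
  (2) 7 < 9 ✓
  (3) -2 < 0 ✓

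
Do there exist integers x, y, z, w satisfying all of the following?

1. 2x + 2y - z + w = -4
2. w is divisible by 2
Yes

Take x = -2, y = 0, z = 0, w = 0. Substituting into each constraint:
  (1) 2(-2) + 2(0) + 0 + 0 = -4 ✓
  (2) 0 = 2 × 0, remainder 0 ✓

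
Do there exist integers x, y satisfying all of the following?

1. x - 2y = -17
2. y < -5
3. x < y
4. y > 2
No

A contradictory subset is {y < -5, y > 2}. No integer assignment can satisfy these jointly:

  - y < -5: bounds one variable relative to a constant
  - y > 2: bounds one variable relative to a constant

Direct contradiction: the bounds on y require y ≥ 3 and y ≤ -6 simultaneously, which is empty.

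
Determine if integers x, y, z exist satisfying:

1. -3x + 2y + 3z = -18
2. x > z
Yes

Take x = 2, y = -6, z = 0. Substituting into each constraint:
  (1) -3(2) + 2(-6) + 3(0) = -18 ✓
  (2) 2 > 0 ✓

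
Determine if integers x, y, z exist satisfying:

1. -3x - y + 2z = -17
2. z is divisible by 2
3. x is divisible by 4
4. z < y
Yes

Take x = 0, y = 17, z = 0. Substituting into each constraint:
  (1) -3(0) + (-17) + 2(0) = -17 ✓
  (2) 0 = 2 × 0, remainder 0 ✓
  (3) 0 = 4 × 0, remainder 0 ✓
  (4) 0 < 17 ✓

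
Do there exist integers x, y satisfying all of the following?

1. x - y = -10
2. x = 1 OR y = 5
Yes

Take x = 1, y = 11. Substituting into each constraint:
  (1) 1 + (-11) = -10 ✓
  (2) x = 1, target 1 ✓ (first branch holds)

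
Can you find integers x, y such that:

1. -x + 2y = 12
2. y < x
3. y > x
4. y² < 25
No

A contradictory subset is {y < x, y > x}. No integer assignment can satisfy these jointly:

  - y < x: bounds one variable relative to another variable
  - y > x: bounds one variable relative to another variable

Direct contradiction: x > y and y > x cannot both hold.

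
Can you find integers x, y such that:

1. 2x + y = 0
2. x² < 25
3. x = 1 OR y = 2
Yes

Take x = -1, y = 2. Substituting into each constraint:
  (1) 2(-1) + 2 = 0 ✓
  (2) x² = (-1)² = 1, and 1 < 25 ✓
  (3) y = 2, target 2 ✓ (second branch holds)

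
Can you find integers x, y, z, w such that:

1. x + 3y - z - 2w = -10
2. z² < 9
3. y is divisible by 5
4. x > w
Yes

Take x = 13, y = 0, z = -1, w = 12. Substituting into each constraint:
  (1) 13 + 3(0) + 1 - 2(12) = -10 ✓
  (2) z² = (-1)² = 1, and 1 < 9 ✓
  (3) 0 = 5 × 0, remainder 0 ✓
  (4) 13 > 12 ✓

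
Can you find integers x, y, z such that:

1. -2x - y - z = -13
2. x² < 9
Yes

Take x = 0, y = 0, z = 13. Substituting into each constraint:
  (1) -2(0) + 0 + (-13) = -13 ✓
  (2) x² = (0)² = 0, and 0 < 9 ✓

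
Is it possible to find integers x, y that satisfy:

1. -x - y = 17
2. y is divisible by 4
Yes

Take x = -17, y = 0. Substituting into each constraint:
  (1) 17 + 0 = 17 ✓
  (2) 0 = 4 × 0, remainder 0 ✓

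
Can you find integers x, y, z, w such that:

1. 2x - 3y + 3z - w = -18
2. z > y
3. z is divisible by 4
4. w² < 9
Yes

Take x = -11, y = -2, z = 0, w = 2. Substituting into each constraint:
  (1) 2(-11) - 3(-2) + 3(0) + (-2) = -18 ✓
  (2) 0 > -2 ✓
  (3) 0 = 4 × 0, remainder 0 ✓
  (4) w² = (2)² = 4, and 4 < 9 ✓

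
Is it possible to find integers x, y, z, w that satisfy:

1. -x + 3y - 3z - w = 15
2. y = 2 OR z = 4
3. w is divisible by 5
Yes

Take x = -9, y = 2, z = 0, w = 0. Substituting into each constraint:
  (1) 9 + 3(2) - 3(0) + 0 = 15 ✓
  (2) y = 2, target 2 ✓ (first branch holds)
  (3) 0 = 5 × 0, remainder 0 ✓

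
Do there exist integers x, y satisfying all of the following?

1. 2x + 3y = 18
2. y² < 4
Yes

Take x = 9, y = 0. Substituting into each constraint:
  (1) 2(9) + 3(0) = 18 ✓
  (2) y² = (0)² = 0, and 0 < 4 ✓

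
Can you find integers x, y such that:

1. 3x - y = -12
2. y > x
Yes

Take x = -5, y = -3. Substituting into each constraint:
  (1) 3(-5) + 3 = -12 ✓
  (2) -3 > -5 ✓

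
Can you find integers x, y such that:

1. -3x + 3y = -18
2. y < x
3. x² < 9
Yes

Take x = 0, y = -6. Substituting into each constraint:
  (1) -3(0) + 3(-6) = -18 ✓
  (2) -6 < 0 ✓
  (3) x² = (0)² = 0, and 0 < 9 ✓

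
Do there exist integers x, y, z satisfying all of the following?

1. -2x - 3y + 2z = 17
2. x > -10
Yes

Take x = 0, y = -5, z = 1. Substituting into each constraint:
  (1) -2(0) - 3(-5) + 2(1) = 17 ✓
  (2) 0 > -10 ✓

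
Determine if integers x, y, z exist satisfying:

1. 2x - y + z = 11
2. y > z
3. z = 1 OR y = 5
Yes

Take x = 6, y = 2, z = 1. Substituting into each constraint:
  (1) 2(6) + (-2) + 1 = 11 ✓
  (2) 2 > 1 ✓
  (3) z = 1, target 1 ✓ (first branch holds)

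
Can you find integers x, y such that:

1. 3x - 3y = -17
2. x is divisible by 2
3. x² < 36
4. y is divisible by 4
No

Even the single constraint (3x - 3y = -17) is infeasible over the integers.

  - 3x - 3y = -17: every term on the left is divisible by 3, so the LHS ≡ 0 (mod 3), but the RHS -17 is not — no integer solution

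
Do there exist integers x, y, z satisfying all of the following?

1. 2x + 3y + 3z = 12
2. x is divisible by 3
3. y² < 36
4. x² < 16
Yes

Take x = 0, y = 4, z = 0. Substituting into each constraint:
  (1) 2(0) + 3(4) + 3(0) = 12 ✓
  (2) 0 = 3 × 0, remainder 0 ✓
  (3) y² = (4)² = 16, and 16 < 36 ✓
  (4) x² = (0)² = 0, and 0 < 16 ✓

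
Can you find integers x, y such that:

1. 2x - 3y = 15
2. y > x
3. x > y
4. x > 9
No

A contradictory subset is {y > x, x > y}. No integer assignment can satisfy these jointly:

  - y > x: bounds one variable relative to another variable
  - x > y: bounds one variable relative to another variable

Direct contradiction: y > x and x > y cannot both hold.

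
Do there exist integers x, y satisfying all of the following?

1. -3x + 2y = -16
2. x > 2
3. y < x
Yes

Take x = 4, y = -2. Substituting into each constraint:
  (1) -3(4) + 2(-2) = -16 ✓
  (2) 4 > 2 ✓
  (3) -2 < 4 ✓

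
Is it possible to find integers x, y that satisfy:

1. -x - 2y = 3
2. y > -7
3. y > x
Yes

Take x = -3, y = 0. Substituting into each constraint:
  (1) 3 - 2(0) = 3 ✓
  (2) 0 > -7 ✓
  (3) 0 > -3 ✓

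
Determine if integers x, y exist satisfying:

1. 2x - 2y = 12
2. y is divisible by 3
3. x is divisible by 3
Yes

Take x = 0, y = -6. Substituting into each constraint:
  (1) 2(0) - 2(-6) = 12 ✓
  (2) -6 = 3 × -2, remainder 0 ✓
  (3) 0 = 3 × 0, remainder 0 ✓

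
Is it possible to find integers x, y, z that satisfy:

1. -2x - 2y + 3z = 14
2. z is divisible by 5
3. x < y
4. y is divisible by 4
Yes

Take x = 11, y = 12, z = 20. Substituting into each constraint:
  (1) -2(11) - 2(12) + 3(20) = 14 ✓
  (2) 20 = 5 × 4, remainder 0 ✓
  (3) 11 < 12 ✓
  (4) 12 = 4 × 3, remainder 0 ✓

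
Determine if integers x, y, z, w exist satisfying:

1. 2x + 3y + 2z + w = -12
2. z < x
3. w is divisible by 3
Yes

Take x = 0, y = -2, z = -3, w = 0. Substituting into each constraint:
  (1) 2(0) + 3(-2) + 2(-3) + 0 = -12 ✓
  (2) -3 < 0 ✓
  (3) 0 = 3 × 0, remainder 0 ✓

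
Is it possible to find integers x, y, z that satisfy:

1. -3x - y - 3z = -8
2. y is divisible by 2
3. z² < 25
Yes

Take x = 0, y = 2, z = 2. Substituting into each constraint:
  (1) -3(0) + (-2) - 3(2) = -8 ✓
  (2) 2 = 2 × 1, remainder 0 ✓
  (3) z² = (2)² = 4, and 4 < 25 ✓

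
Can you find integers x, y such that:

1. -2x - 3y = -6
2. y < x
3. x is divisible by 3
Yes

Take x = 3, y = 0. Substituting into each constraint:
  (1) -2(3) - 3(0) = -6 ✓
  (2) 0 < 3 ✓
  (3) 3 = 3 × 1, remainder 0 ✓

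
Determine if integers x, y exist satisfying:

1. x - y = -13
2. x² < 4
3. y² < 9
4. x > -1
No

A contradictory subset is {x - y = -13, y² < 9, x > -1}. No integer assignment can satisfy these jointly:

  - x - y = -13: is a linear equation tying the variables together
  - y² < 9: restricts y to |y| ≤ 2
  - x > -1: bounds one variable relative to a constant

Range argument: with x ∈ [0, ∞], y ∈ [-2, 2], the left side of the equation is at least -2, but the right side is -13 < -2. No integer solution exists.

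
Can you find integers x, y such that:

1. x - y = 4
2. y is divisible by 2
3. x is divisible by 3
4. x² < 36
Yes

Take x = 0, y = -4. Substituting into each constraint:
  (1) 0 + 4 = 4 ✓
  (2) -4 = 2 × -2, remainder 0 ✓
  (3) 0 = 3 × 0, remainder 0 ✓
  (4) x² = (0)² = 0, and 0 < 36 ✓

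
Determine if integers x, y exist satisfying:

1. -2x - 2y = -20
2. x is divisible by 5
Yes

Take x = 0, y = 10. Substituting into each constraint:
  (1) -2(0) - 2(10) = -20 ✓
  (2) 0 = 5 × 0, remainder 0 ✓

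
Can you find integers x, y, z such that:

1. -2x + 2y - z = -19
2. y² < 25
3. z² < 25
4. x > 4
Yes

Take x = 10, y = 0, z = -1. Substituting into each constraint:
  (1) -2(10) + 2(0) + 1 = -19 ✓
  (2) y² = (0)² = 0, and 0 < 25 ✓
  (3) z² = (-1)² = 1, and 1 < 25 ✓
  (4) 10 > 4 ✓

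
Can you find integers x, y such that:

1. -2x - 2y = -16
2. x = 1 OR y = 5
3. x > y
No

The full constraint system is jointly infeasible over the integers. Each constraint and what it forces:

  - -2x - 2y = -16: is a linear equation tying the variables together
  - x = 1 OR y = 5: forces a choice: either x = 1 or y = 5
  - x > y: bounds one variable relative to another variable

Split on the disjunction (x = 1 OR y = 5):
  • If x = 1: the equation forces y = 7, giving (x, y) = (1, 7), which violates x > y.
  • If y = 5: the equation forces x = 3, giving (y, x) = (5, 3), which violates x > y.
Both branches are infeasible, so the system has no integer solution.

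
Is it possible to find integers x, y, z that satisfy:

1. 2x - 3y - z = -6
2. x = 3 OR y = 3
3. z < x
Yes

Take x = 2, y = 3, z = 1. Substituting into each constraint:
  (1) 2(2) - 3(3) + (-1) = -6 ✓
  (2) y = 3, target 3 ✓ (second branch holds)
  (3) 1 < 2 ✓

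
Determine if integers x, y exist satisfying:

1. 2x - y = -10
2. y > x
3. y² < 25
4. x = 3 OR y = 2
Yes

Take x = -4, y = 2. Substituting into each constraint:
  (1) 2(-4) + (-2) = -10 ✓
  (2) 2 > -4 ✓
  (3) y² = (2)² = 4, and 4 < 25 ✓
  (4) y = 2, target 2 ✓ (second branch holds)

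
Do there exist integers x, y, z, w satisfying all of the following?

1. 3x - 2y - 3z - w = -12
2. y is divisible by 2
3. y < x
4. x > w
Yes

Take x = 1, y = 0, z = 5, w = 0. Substituting into each constraint:
  (1) 3(1) - 2(0) - 3(5) + 0 = -12 ✓
  (2) 0 = 2 × 0, remainder 0 ✓
  (3) 0 < 1 ✓
  (4) 1 > 0 ✓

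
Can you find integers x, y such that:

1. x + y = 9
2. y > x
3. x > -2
Yes

Take x = 0, y = 9. Substituting into each constraint:
  (1) 0 + 9 = 9 ✓
  (2) 9 > 0 ✓
  (3) 0 > -2 ✓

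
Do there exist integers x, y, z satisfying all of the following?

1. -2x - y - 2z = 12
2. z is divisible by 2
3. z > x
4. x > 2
Yes

Take x = 3, y = -26, z = 4. Substituting into each constraint:
  (1) -2(3) + 26 - 2(4) = 12 ✓
  (2) 4 = 2 × 2, remainder 0 ✓
  (3) 4 > 3 ✓
  (4) 3 > 2 ✓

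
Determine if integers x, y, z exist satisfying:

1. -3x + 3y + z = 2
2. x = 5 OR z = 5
Yes

Take x = 5, y = 0, z = 17. Substituting into each constraint:
  (1) -3(5) + 3(0) + 17 = 2 ✓
  (2) x = 5, target 5 ✓ (first branch holds)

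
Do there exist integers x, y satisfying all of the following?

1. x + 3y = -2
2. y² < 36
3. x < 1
Yes

Take x = -2, y = 0. Substituting into each constraint:
  (1) (-2) + 3(0) = -2 ✓
  (2) y² = (0)² = 0, and 0 < 36 ✓
  (3) -2 < 1 ✓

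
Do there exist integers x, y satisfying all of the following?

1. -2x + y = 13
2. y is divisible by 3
Yes

Take x = 1, y = 15. Substituting into each constraint:
  (1) -2(1) + 15 = 13 ✓
  (2) 15 = 3 × 5, remainder 0 ✓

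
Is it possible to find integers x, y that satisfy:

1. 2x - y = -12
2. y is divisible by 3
Yes

Take x = -6, y = 0. Substituting into each constraint:
  (1) 2(-6) + 0 = -12 ✓
  (2) 0 = 3 × 0, remainder 0 ✓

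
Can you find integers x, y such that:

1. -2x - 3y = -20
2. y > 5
Yes

Take x = 1, y = 6. Substituting into each constraint:
  (1) -2(1) - 3(6) = -20 ✓
  (2) 6 > 5 ✓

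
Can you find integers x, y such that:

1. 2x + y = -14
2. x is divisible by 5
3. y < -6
Yes

Take x = 0, y = -14. Substituting into each constraint:
  (1) 2(0) + (-14) = -14 ✓
  (2) 0 = 5 × 0, remainder 0 ✓
  (3) -14 < -6 ✓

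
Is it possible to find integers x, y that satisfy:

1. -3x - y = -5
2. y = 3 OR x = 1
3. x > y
No

The full constraint system is jointly infeasible over the integers. Each constraint and what it forces:

  - -3x - y = -5: is a linear equation tying the variables together
  - y = 3 OR x = 1: forces a choice: either y = 3 or x = 1
  - x > y: bounds one variable relative to another variable

Split on the disjunction (y = 3 OR x = 1):
  • If y = 3: with y = 3, every remaining term of the linear equation is divisible by 3, so the left side is ≡ 0 (mod 3); but the right side -2 ≡ 1 (mod 3). No integers can satisfy it.
  • If x = 1: the equation forces y = 2, giving (x, y) = (1, 2), which violates x > y.
Both branches are infeasible, so the system has no integer solution.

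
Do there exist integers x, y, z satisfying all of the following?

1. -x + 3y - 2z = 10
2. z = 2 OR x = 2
Yes

Take x = -14, y = 0, z = 2. Substituting into each constraint:
  (1) 14 + 3(0) - 2(2) = 10 ✓
  (2) z = 2, target 2 ✓ (first branch holds)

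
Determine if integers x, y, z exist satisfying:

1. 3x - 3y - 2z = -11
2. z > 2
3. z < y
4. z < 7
Yes

Take x = 4, y = 5, z = 4. Substituting into each constraint:
  (1) 3(4) - 3(5) - 2(4) = -11 ✓
  (2) 4 > 2 ✓
  (3) 4 < 5 ✓
  (4) 4 < 7 ✓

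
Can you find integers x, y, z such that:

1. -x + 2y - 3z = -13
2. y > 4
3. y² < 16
No

A contradictory subset is {y > 4, y² < 16}. No integer assignment can satisfy these jointly:

  - y > 4: bounds one variable relative to a constant
  - y² < 16: restricts y to |y| ≤ 3

Direct contradiction: the bounds on y require y ≥ 5 and y ≤ 3 simultaneously, which is empty.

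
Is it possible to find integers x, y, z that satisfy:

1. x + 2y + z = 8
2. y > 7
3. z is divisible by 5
Yes

Take x = -8, y = 8, z = 0. Substituting into each constraint:
  (1) (-8) + 2(8) + 0 = 8 ✓
  (2) 8 > 7 ✓
  (3) 0 = 5 × 0, remainder 0 ✓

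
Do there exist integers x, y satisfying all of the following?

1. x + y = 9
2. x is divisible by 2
Yes

Take x = 0, y = 9. Substituting into each constraint:
  (1) 0 + 9 = 9 ✓
  (2) 0 = 2 × 0, remainder 0 ✓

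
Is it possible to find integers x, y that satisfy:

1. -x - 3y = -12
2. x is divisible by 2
Yes

Take x = 0, y = 4. Substituting into each constraint:
  (1) 0 - 3(4) = -12 ✓
  (2) 0 = 2 × 0, remainder 0 ✓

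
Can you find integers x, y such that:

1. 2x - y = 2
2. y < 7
Yes

Take x = 1, y = 0. Substituting into each constraint:
  (1) 2(1) + 0 = 2 ✓
  (2) 0 < 7 ✓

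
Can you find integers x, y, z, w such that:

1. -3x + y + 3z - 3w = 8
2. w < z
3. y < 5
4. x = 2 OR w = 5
Yes

Take x = -1, y = 2, z = 6, w = 5. Substituting into each constraint:
  (1) -3(-1) + 2 + 3(6) - 3(5) = 8 ✓
  (2) 5 < 6 ✓
  (3) 2 < 5 ✓
  (4) w = 5, target 5 ✓ (second branch holds)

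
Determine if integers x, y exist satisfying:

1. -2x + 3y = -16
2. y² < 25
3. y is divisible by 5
Yes

Take x = 8, y = 0. Substituting into each constraint:
  (1) -2(8) + 3(0) = -16 ✓
  (2) y² = (0)² = 0, and 0 < 25 ✓
  (3) 0 = 5 × 0, remainder 0 ✓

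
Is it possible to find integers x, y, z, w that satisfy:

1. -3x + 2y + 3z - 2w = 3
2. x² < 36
Yes

Take x = 0, y = 0, z = 1, w = 0. Substituting into each constraint:
  (1) -3(0) + 2(0) + 3(1) - 2(0) = 3 ✓
  (2) x² = (0)² = 0, and 0 < 36 ✓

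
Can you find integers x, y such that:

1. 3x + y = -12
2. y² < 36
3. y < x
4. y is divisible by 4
No

The full constraint system is jointly infeasible over the integers. Each constraint and what it forces:

  - 3x + y = -12: is a linear equation tying the variables together
  - y² < 36: restricts y to |y| ≤ 5
  - y < x: bounds one variable relative to another variable
  - y is divisible by 4: restricts y to multiples of 4

The bounds confine y to {-4, 0, 4} with 4 | y. For each value, substitute into the equation:
  • y = -4: the equation gives 3x = -8, so x would not be an integer.
  • y = 0: the equation forces x = -4, but x > y fails since -4 ≤ 0.
  • y = 4: the equation gives 3x = -16, so x would not be an integer.
Every case fails, so no integer solution exists.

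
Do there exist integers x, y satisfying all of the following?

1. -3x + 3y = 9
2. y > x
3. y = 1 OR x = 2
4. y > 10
No

A contradictory subset is {-3x + 3y = 9, y = 1 OR x = 2, y > 10}. No integer assignment can satisfy these jointly:

  - -3x + 3y = 9: is a linear equation tying the variables together
  - y = 1 OR x = 2: forces a choice: either y = 1 or x = 2
  - y > 10: bounds one variable relative to a constant

Split on the disjunction (y = 1 OR x = 2):
  • If y = 1: this contradicts the bound y ≥ 11.
  • If x = 2: the equation forces y = 5, which contradicts the bound y ≥ 11.
Both branches are infeasible, so the system has no integer solution.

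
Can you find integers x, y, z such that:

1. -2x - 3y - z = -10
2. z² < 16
Yes

Take x = 0, y = 3, z = 1. Substituting into each constraint:
  (1) -2(0) - 3(3) + (-1) = -10 ✓
  (2) z² = (1)² = 1, and 1 < 16 ✓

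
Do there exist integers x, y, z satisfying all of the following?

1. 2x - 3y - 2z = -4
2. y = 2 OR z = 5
Yes

Take x = 3, y = 0, z = 5. Substituting into each constraint:
  (1) 2(3) - 3(0) - 2(5) = -4 ✓
  (2) z = 5, target 5 ✓ (second branch holds)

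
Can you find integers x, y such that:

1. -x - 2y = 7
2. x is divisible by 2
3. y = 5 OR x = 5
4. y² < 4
No

A contradictory subset is {x is divisible by 2, y = 5 OR x = 5, y² < 4}. No integer assignment can satisfy these jointly:

  - x is divisible by 2: restricts x to multiples of 2
  - y = 5 OR x = 5: forces a choice: either y = 5 or x = 5
  - y² < 4: restricts y to |y| ≤ 1

Split on the disjunction (y = 5 OR x = 5):
  • If y = 5: this contradicts y² < 4, which requires |y| ≤ 1.
  • If x = 5: this contradicts the divisibility constraint — 5 is not a multiple of 2.
Both branches are infeasible, so the system has no integer solution.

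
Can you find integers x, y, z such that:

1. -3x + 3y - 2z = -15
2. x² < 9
Yes

Take x = 0, y = -5, z = 0. Substituting into each constraint:
  (1) -3(0) + 3(-5) - 2(0) = -15 ✓
  (2) x² = (0)² = 0, and 0 < 9 ✓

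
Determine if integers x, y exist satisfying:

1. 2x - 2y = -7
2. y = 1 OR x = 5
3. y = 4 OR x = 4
No

Even the single constraint (2x - 2y = -7) is infeasible over the integers.

  - 2x - 2y = -7: every term on the left is divisible by 2, so the LHS ≡ 0 (mod 2), but the RHS -7 is not — no integer solution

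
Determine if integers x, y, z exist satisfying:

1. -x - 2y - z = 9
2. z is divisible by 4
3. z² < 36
Yes

Take x = 1, y = -5, z = 0. Substituting into each constraint:
  (1) (-1) - 2(-5) + 0 = 9 ✓
  (2) 0 = 4 × 0, remainder 0 ✓
  (3) z² = (0)² = 0, and 0 < 36 ✓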